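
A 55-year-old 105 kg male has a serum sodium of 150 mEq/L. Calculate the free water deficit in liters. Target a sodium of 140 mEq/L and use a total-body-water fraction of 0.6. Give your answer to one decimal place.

TBW = 0.6 · 105 = 63 L
Free water deficit = TBW · (Na/140 − 1)
= 63 · (150/140 − 1)
= 63 · 0.0714
= 4.5 L

4.5 L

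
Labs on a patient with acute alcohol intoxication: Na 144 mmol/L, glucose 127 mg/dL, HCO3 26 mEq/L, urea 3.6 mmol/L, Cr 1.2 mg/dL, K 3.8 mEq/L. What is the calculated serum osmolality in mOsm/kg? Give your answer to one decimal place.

298.7 mOsm/kg

Calculated osmolality = 2·Na + glucose/18 + urea
= 2·144 + 127/18 + 3.6
= 288 + 7.06 + 3.60
= 298.66 mOsm/kg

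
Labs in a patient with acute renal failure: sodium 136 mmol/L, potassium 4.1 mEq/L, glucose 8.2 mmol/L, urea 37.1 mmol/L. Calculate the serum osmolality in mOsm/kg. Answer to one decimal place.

317.3 mOsm/kg

Calculated osmolality = 2·Na + glucose + urea
= 2·136 + 8.2 + 37.1
= 272 + 8.20 + 37.10
= 317.3 mOsm/kg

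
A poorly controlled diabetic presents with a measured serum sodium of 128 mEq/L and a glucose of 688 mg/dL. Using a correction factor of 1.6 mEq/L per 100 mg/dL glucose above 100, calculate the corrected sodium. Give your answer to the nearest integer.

137 mEq/L

Corrected Na = measured Na + 1.6 · (glucose − 100)/100
= 128 + 1.6 · (688 − 100)/100
= 128 + 9.4
= 137.4 mEq/L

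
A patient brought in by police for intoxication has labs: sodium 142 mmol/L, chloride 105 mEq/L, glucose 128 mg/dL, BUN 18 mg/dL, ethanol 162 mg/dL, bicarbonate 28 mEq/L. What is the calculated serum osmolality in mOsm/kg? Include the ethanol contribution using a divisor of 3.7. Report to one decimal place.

341.3 mOsm/kg

Calculated osmolality = 2·Na + glucose/18 + BUN/2.8 + ethanol/3.7
= 2·142 + 128/18 + 18/2.8 + 162/3.7
= 284 + 7.11 + 6.43 + 43.78
= 341.32 mOsm/kg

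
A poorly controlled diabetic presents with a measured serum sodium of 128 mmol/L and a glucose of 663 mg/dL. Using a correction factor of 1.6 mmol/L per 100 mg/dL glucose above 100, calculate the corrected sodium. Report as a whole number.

137 mmol/L

Corrected Na = measured Na + 1.6 · (glucose − 100)/100
= 128 + 1.6 · (663 − 100)/100
= 128 + 9
= 137 mmol/L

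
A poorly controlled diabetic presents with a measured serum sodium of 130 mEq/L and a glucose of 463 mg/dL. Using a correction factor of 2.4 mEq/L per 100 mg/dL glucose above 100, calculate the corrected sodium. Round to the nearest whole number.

139 mEq/L

Corrected Na = measured Na + 2.4 · (glucose − 100)/100
= 130 + 2.4 · (463 − 100)/100
= 130 + 8.7
= 138.7 mEq/L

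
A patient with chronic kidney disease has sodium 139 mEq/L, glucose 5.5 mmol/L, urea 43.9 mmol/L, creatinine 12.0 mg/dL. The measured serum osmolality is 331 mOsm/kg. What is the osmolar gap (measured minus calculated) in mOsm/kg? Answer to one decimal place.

Calculated osmolality = 2·Na + glucose + urea
= 2·139 + 5.5 + 43.9
= 278 + 5.50 + 43.90
= 327.4 mOsm/kg ≈ 327.4 mOsm/kg
Osmolar gap = measured − calculated = 331 − 327.4 = 3.6 mOsm/kg

3.6 mOsm/kg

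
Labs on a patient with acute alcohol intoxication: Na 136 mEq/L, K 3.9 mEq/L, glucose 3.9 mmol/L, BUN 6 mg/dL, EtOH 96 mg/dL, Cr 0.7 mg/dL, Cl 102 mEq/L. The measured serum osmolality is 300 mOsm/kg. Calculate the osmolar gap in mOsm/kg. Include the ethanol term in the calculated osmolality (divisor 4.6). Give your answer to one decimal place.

1.1 mOsm/kg

Calculated osmolality = 2·Na + glucose + BUN/2.8 + ethanol/4.6
= 2·136 + 3.9 + 6/2.8 + 96/4.6
= 272 + 3.90 + 2.14 + 20.87
= 298.91 mOsm/kg ≈ 298.9 mOsm/kg
Osmolar gap = measured − calculated = 300 − 298.9 = 1.1 mOsm/kg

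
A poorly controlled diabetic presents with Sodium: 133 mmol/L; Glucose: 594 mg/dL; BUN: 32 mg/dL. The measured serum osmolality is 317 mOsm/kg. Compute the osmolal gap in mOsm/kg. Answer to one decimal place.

Calculated osmolality = 2·Na + glucose/18 + BUN/2.8
= 2·133 + 594/18 + 32/2.8
= 266 + 33 + 11.43
= 310.43 mOsm/kg ≈ 310.4 mOsm/kg
Osmolar gap = measured − calculated = 317 − 310.4 = 6.6 mOsm/kg

6.6 mOsm/kg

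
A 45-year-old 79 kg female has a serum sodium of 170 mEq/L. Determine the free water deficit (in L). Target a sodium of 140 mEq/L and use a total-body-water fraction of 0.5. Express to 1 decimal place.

8.5 L

TBW = 0.5 · 79 = 39.5 L
Free water deficit = TBW · (Na/140 − 1)
= 39.5 · (170/140 − 1)
= 39.5 · 0.2143
= 8.46 L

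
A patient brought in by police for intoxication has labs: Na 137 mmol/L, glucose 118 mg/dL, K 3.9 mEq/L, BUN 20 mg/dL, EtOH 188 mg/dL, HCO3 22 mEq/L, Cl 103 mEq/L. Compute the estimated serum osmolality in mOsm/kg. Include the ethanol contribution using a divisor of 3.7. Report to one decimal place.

Calculated osmolality = 2·Na + glucose/18 + BUN/2.8 + ethanol/3.7
= 2·137 + 118/18 + 20/2.8 + 188/3.7
= 274 + 6.56 + 7.14 + 50.81
= 338.51 mOsm/kg

338.5 mOsm/kg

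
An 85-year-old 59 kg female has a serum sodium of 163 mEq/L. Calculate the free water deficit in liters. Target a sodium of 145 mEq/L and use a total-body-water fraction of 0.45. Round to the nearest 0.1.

TBW = 0.45 · 59 = 26.55 L
Free water deficit = TBW · (Na/145 − 1)
= 26.55 · (163/145 − 1)
= 26.55 · 0.1241
= 3.29 L

3.3 L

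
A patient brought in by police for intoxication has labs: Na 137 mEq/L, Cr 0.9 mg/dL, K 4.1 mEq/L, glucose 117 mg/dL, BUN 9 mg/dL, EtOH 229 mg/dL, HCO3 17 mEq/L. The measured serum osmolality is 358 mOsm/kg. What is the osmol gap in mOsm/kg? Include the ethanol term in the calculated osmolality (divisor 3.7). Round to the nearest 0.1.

12.4 mOsm/kg

Calculated osmolality = 2·Na + glucose/18 + BUN/2.8 + ethanol/3.7
= 2·137 + 117/18 + 9/2.8 + 229/3.7
= 274 + 6.50 + 3.21 + 61.89
= 345.6 mOsm/kg ≈ 345.6 mOsm/kg
Osmolar gap = measured − calculated = 358 − 345.6 = 12.4 mOsm/kg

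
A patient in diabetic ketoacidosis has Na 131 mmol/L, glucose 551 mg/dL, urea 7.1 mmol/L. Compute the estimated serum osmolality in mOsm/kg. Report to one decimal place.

299.7 mOsm/kg

Calculated osmolality = 2·Na + glucose/18 + urea
= 2·131 + 551/18 + 7.1
= 262 + 30.61 + 7.10
= 299.71 mOsm/kg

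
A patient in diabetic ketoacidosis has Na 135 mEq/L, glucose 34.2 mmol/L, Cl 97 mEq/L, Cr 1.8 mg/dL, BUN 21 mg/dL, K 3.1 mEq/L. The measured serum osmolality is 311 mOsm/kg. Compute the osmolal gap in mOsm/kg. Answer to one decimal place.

Calculated osmolality = 2·Na + glucose + BUN/2.8
= 2·135 + 34.2 + 21/2.8
= 270 + 34.20 + 7.50
= 311.7 mOsm/kg ≈ 311.7 mOsm/kg
Osmolar gap = measured − calculated = 311 − 311.7 = -0.7 mOsm/kg

-0.7 mOsm/kg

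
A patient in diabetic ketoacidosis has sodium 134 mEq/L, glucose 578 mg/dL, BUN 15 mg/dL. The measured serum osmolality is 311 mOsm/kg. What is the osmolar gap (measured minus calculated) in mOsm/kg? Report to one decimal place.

Calculated osmolality = 2·Na + glucose/18 + BUN/2.8
= 2·134 + 578/18 + 15/2.8
= 268 + 32.11 + 5.36
= 305.47 mOsm/kg ≈ 305.5 mOsm/kg
Osmolar gap = measured − calculated = 311 − 305.5 = 5.5 mOsm/kg

5.5 mOsm/kg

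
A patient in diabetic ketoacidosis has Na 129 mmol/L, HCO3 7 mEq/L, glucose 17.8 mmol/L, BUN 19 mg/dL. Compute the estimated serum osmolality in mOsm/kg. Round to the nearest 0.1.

Calculated osmolality = 2·Na + glucose + BUN/2.8
= 2·129 + 17.8 + 19/2.8
= 258 + 17.80 + 6.79
= 282.59 mOsm/kg

282.6 mOsm/kg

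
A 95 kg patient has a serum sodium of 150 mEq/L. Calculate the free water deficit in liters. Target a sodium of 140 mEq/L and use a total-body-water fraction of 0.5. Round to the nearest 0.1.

TBW = 0.5 · 95 = 47.5 L
Free water deficit = TBW · (Na/140 − 1)
= 47.5 · (150/140 − 1)
= 47.5 · 0.0714
= 3.39 L

3.4 L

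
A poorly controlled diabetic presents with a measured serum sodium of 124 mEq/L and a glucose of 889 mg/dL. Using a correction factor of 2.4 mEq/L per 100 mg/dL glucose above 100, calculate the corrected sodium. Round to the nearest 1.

Corrected Na = measured Na + 2.4 · (glucose − 100)/100
= 124 + 2.4 · (889 − 100)/100
= 124 + 18.9
= 142.9 mEq/L

143 mEq/L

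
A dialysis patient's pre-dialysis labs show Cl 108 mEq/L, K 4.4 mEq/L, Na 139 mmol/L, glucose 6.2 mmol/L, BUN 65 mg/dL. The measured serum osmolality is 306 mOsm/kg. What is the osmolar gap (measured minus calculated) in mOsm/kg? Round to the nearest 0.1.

-1.4 mOsm/kg

Calculated osmolality = 2·Na + glucose + BUN/2.8
= 2·139 + 6.2 + 65/2.8
= 278 + 6.20 + 23.21
= 307.41 mOsm/kg ≈ 307.4 mOsm/kg
Osmolar gap = measured − calculated = 306 − 307.4 = -1.4 mOsm/kg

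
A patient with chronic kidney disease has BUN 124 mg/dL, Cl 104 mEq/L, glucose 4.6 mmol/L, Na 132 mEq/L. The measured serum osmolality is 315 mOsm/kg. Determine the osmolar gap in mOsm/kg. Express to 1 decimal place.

2.1 mOsm/kg

Calculated osmolality = 2·Na + glucose + BUN/2.8
= 2·132 + 4.6 + 124/2.8
= 264 + 4.60 + 44.29
= 312.89 mOsm/kg ≈ 312.9 mOsm/kg
Osmolar gap = measured − calculated = 315 − 312.9 = 2.1 mOsm/kg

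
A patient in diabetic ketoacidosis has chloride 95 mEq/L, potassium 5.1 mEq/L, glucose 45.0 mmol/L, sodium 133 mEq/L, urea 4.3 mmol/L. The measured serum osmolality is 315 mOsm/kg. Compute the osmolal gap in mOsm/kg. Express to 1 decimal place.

-0.3 mOsm/kg

Calculated osmolality = 2·Na + glucose + urea
= 2·133 + 45 + 4.3
= 266 + 45 + 4.30
= 315.3 mOsm/kg ≈ 315.3 mOsm/kg
Osmolar gap = measured − calculated = 315 − 315.3 = -0.3 mOsm/kg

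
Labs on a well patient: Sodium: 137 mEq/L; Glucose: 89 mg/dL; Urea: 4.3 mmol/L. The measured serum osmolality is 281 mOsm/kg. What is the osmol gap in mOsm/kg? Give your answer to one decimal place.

-2.2 mOsm/kg

Calculated osmolality = 2·Na + glucose/18 + urea
= 2·137 + 89/18 + 4.3
= 274 + 4.94 + 4.30
= 283.24 mOsm/kg ≈ 283.2 mOsm/kg
Osmolar gap = measured − calculated = 281 − 283.2 = -2.2 mOsm/kg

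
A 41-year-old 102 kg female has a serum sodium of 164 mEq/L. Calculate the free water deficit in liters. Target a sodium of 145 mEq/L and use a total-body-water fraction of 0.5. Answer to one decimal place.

6.7 L

TBW = 0.5 · 102 = 51 L
Free water deficit = TBW · (Na/145 − 1)
= 51 · (164/145 − 1)
= 51 · 0.131
= 6.68 L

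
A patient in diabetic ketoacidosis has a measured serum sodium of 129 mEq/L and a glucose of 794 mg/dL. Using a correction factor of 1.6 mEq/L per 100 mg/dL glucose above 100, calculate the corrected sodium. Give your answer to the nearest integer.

140 mEq/L

Corrected Na = measured Na + 1.6 · (glucose − 100)/100
= 129 + 1.6 · (794 − 100)/100
= 129 + 11.1
= 140.1 mEq/L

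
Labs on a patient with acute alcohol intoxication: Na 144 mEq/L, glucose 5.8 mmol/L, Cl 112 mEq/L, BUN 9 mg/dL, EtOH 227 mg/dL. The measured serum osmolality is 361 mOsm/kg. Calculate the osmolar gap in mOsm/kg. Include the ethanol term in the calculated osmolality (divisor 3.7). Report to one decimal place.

Calculated osmolality = 2·Na + glucose + BUN/2.8 + ethanol/3.7
= 2·144 + 5.8 + 9/2.8 + 227/3.7
= 288 + 5.80 + 3.21 + 61.35
= 358.36 mOsm/kg ≈ 358.4 mOsm/kg
Osmolar gap = measured − calculated = 361 − 358.4 = 2.6 mOsm/kg

2.6 mOsm/kg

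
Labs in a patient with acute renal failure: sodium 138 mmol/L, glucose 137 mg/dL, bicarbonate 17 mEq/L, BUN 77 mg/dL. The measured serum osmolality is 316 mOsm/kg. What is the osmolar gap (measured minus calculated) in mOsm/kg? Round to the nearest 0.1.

Calculated osmolality = 2·Na + glucose/18 + BUN/2.8
= 2·138 + 137/18 + 77/2.8
= 276 + 7.61 + 27.50
= 311.11 mOsm/kg ≈ 311.1 mOsm/kg
Osmolar gap = measured − calculated = 316 − 311.1 = 4.9 mOsm/kg

4.9 mOsm/kg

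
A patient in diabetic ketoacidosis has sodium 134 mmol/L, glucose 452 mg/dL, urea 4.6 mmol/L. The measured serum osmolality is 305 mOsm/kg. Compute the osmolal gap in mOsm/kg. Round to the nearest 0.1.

Calculated osmolality = 2·Na + glucose/18 + urea
= 2·134 + 452/18 + 4.6
= 268 + 25.11 + 4.60
= 297.71 mOsm/kg ≈ 297.7 mOsm/kg
Osmolar gap = measured − calculated = 305 − 297.7 = 7.3 mOsm/kg

7.3 mOsm/kg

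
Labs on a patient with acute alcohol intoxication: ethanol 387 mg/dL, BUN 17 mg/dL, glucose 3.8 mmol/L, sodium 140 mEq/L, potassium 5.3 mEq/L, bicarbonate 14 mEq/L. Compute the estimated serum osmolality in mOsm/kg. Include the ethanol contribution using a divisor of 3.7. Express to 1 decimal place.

Calculated osmolality = 2·Na + glucose + BUN/2.8 + ethanol/3.7
= 2·140 + 3.8 + 17/2.8 + 387/3.7
= 280 + 3.80 + 6.07 + 104.59
= 394.46 mOsm/kg

394.5 mOsm/kg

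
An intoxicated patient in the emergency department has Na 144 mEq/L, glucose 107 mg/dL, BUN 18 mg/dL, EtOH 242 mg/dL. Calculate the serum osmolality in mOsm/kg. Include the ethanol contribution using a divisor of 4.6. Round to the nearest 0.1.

Calculated osmolality = 2·Na + glucose/18 + BUN/2.8 + ethanol/4.6
= 2·144 + 107/18 + 18/2.8 + 242/4.6
= 288 + 5.94 + 6.43 + 52.61
= 352.98 mOsm/kg

353.0 mOsm/kg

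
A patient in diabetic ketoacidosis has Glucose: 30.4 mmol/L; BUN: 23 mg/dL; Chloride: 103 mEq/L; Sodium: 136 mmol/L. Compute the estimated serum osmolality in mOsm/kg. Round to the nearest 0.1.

310.6 mOsm/kg

Calculated osmolality = 2·Na + glucose + BUN/2.8
= 2·136 + 30.4 + 23/2.8
= 272 + 30.40 + 8.21
= 310.61 mOsm/kg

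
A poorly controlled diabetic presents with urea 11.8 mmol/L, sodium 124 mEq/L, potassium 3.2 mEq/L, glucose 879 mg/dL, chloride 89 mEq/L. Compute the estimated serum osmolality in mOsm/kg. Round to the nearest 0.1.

Calculated osmolality = 2·Na + glucose/18 + urea
= 2·124 + 879/18 + 11.8
= 248 + 48.83 + 11.80
= 308.63 mOsm/kg

308.6 mOsm/kg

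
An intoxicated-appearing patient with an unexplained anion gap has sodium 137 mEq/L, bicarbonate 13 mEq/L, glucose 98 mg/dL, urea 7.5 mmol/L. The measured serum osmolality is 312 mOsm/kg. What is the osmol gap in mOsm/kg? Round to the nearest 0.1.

Calculated osmolality = 2·Na + glucose/18 + urea
= 2·137 + 98/18 + 7.5
= 274 + 5.44 + 7.50
= 286.94 mOsm/kg ≈ 286.9 mOsm/kg
Osmolar gap = measured − calculated = 312 − 286.9 = 25.1 mOsm/kg

25.1 mOsm/kg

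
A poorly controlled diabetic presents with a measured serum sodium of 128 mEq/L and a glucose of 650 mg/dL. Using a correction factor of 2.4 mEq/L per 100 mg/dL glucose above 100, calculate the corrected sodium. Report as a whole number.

141 mEq/L

Corrected Na = measured Na + 2.4 · (glucose − 100)/100
= 128 + 2.4 · (650 − 100)/100
= 128 + 13.2
= 141.2 mEq/L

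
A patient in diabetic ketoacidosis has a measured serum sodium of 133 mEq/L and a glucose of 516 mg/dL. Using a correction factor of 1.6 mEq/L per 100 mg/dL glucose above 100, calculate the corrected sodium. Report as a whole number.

140 mEq/L

Corrected Na = measured Na + 1.6 · (glucose − 100)/100
= 133 + 1.6 · (516 − 100)/100
= 133 + 6.7
= 139.7 mEq/L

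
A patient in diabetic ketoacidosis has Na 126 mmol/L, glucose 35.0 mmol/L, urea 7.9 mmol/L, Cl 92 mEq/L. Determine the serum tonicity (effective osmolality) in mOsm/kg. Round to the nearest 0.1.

Effective osmolality excludes urea (freely permeant across cell membranes):
2·Na + glucose
= 2·126 + 35
= 252 + 35
= 287 mOsm/kg

287.0 mOsm/kg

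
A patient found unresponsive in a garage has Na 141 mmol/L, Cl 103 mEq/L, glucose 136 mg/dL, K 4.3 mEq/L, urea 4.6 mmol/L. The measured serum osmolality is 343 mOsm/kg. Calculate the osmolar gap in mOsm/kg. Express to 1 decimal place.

Calculated osmolality = 2·Na + glucose/18 + urea
= 2·141 + 136/18 + 4.6
= 282 + 7.56 + 4.60
= 294.16 mOsm/kg ≈ 294.2 mOsm/kg
Osmolar gap = measured − calculated = 343 − 294.2 = 48.8 mOsm/kg

48.8 mOsm/kg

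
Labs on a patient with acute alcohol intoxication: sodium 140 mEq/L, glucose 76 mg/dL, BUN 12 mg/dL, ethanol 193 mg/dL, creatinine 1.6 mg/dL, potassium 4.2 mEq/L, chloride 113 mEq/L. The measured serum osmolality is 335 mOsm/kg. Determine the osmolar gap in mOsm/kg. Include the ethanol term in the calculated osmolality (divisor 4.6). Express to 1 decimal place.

4.5 mOsm/kg

Calculated osmolality = 2·Na + glucose/18 + BUN/2.8 + ethanol/4.6
= 2·140 + 76/18 + 12/2.8 + 193/4.6
= 280 + 4.22 + 4.29 + 41.96
= 330.47 mOsm/kg ≈ 330.5 mOsm/kg
Osmolar gap = measured − calculated = 335 − 330.5 = 4.5 mOsm/kg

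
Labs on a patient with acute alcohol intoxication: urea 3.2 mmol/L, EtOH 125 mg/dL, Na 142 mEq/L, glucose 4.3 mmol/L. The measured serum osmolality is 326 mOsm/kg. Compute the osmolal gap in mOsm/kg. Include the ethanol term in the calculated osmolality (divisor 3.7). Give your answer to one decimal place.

0.7 mOsm/kg

Calculated osmolality = 2·Na + glucose + urea + ethanol/3.7
= 2·142 + 4.3 + 3.2 + 125/3.7
= 284 + 4.30 + 3.20 + 33.78
= 325.28 mOsm/kg ≈ 325.3 mOsm/kg
Osmolar gap = measured − calculated = 326 − 325.3 = 0.7 mOsm/kg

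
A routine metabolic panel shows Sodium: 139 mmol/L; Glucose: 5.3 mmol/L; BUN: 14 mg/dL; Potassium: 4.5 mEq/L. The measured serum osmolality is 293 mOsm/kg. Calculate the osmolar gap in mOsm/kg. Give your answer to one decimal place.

Calculated osmolality = 2·Na + glucose + BUN/2.8
= 2·139 + 5.3 + 14/2.8
= 278 + 5.30 + 5
= 288.3 mOsm/kg ≈ 288.3 mOsm/kg
Osmolar gap = measured − calculated = 293 − 288.3 = 4.7 mOsm/kg

4.7 mOsm/kg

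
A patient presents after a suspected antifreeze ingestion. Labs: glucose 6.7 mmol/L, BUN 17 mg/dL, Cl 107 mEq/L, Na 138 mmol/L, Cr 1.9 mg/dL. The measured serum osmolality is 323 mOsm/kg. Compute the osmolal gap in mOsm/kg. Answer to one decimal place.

Calculated osmolality = 2·Na + glucose + BUN/2.8
= 2·138 + 6.7 + 17/2.8
= 276 + 6.70 + 6.07
= 288.77 mOsm/kg ≈ 288.8 mOsm/kg
Osmolar gap = measured − calculated = 323 − 288.8 = 34.2 mOsm/kg

34.2 mOsm/kg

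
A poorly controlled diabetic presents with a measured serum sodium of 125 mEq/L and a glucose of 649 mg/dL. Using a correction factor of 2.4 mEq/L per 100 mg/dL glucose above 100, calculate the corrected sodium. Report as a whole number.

138 mEq/L

Corrected Na = measured Na + 2.4 · (glucose − 100)/100
= 125 + 2.4 · (649 − 100)/100
= 125 + 13.2
= 138.2 mEq/L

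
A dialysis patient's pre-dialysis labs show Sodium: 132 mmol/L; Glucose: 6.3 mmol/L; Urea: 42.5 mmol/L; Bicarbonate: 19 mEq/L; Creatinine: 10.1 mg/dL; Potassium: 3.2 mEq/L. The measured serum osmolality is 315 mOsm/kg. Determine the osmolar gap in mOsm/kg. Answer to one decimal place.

Calculated osmolality = 2·Na + glucose + urea
= 2·132 + 6.3 + 42.5
= 264 + 6.30 + 42.50
= 312.8 mOsm/kg ≈ 312.8 mOsm/kg
Osmolar gap = measured − calculated = 315 − 312.8 = 2.2 mOsm/kg

2.2 mOsm/kg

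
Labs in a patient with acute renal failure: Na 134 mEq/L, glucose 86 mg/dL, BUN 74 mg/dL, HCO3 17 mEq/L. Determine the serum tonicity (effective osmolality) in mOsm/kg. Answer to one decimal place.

Effective osmolality excludes urea (freely permeant across cell membranes):
2·Na + glucose/18
= 2·134 + 86/18
= 268 + 4.78
= 272.78 mOsm/kg

272.8 mOsm/kg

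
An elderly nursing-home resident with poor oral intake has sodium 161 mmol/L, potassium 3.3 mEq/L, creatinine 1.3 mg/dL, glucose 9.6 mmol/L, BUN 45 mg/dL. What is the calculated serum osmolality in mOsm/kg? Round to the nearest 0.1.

347.7 mOsm/kg

Calculated osmolality = 2·Na + glucose + BUN/2.8
= 2·161 + 9.6 + 45/2.8
= 322 + 9.60 + 16.07
= 347.67 mOsm/kg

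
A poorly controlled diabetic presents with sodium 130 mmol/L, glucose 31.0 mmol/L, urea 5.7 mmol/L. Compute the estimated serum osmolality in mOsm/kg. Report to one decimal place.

Calculated osmolality = 2·Na + glucose + urea
= 2·130 + 31 + 5.7
= 260 + 31 + 5.70
= 296.7 mOsm/kg

296.7 mOsm/kg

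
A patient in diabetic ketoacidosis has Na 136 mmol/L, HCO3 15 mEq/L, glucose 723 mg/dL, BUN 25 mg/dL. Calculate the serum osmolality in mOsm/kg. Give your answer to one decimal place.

321.1 mOsm/kg

Calculated osmolality = 2·Na + glucose/18 + BUN/2.8
= 2·136 + 723/18 + 25/2.8
= 272 + 40.17 + 8.93
= 321.1 mOsm/kg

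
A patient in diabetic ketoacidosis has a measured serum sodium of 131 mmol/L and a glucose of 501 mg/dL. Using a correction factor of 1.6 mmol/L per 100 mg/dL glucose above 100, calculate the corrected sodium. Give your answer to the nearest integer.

Corrected Na = measured Na + 1.6 · (glucose − 100)/100
= 131 + 1.6 · (501 − 100)/100
= 131 + 6.4
= 137.4 mmol/L

137 mmol/L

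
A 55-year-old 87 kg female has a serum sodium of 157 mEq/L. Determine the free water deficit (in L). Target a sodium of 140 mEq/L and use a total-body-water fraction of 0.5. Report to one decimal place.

5.3 L

TBW = 0.5 · 87 = 43.5 L
Free water deficit = TBW · (Na/140 − 1)
= 43.5 · (157/140 − 1)
= 43.5 · 0.1214
= 5.28 L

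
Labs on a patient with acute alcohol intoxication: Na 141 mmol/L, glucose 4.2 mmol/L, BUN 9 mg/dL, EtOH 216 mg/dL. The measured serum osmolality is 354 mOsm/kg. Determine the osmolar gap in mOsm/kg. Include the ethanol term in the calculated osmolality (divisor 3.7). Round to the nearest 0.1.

Calculated osmolality = 2·Na + glucose + BUN/2.8 + ethanol/3.7
= 2·141 + 4.2 + 9/2.8 + 216/3.7
= 282 + 4.20 + 3.21 + 58.38
= 347.79 mOsm/kg ≈ 347.8 mOsm/kg
Osmolar gap = measured − calculated = 354 − 347.8 = 6.2 mOsm/kg

6.2 mOsm/kg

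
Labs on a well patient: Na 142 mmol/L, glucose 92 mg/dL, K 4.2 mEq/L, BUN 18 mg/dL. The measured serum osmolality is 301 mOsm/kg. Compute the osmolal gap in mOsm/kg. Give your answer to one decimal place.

5.5 mOsm/kg

Calculated osmolality = 2·Na + glucose/18 + BUN/2.8
= 2·142 + 92/18 + 18/2.8
= 284 + 5.11 + 6.43
= 295.54 mOsm/kg ≈ 295.5 mOsm/kg
Osmolar gap = measured − calculated = 301 − 295.5 = 5.5 mOsm/kg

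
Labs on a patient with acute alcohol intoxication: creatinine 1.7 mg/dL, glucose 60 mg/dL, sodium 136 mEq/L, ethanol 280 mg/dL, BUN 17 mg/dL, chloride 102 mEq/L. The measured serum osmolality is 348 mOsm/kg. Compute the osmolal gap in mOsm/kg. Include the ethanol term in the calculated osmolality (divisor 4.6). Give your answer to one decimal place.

Calculated osmolality = 2·Na + glucose/18 + BUN/2.8 + ethanol/4.6
= 2·136 + 60/18 + 17/2.8 + 280/4.6
= 272 + 3.33 + 6.07 + 60.87
= 342.27 mOsm/kg ≈ 342.3 mOsm/kg
Osmolar gap = measured − calculated = 348 − 342.3 = 5.7 mOsm/kg

5.7 mOsm/kg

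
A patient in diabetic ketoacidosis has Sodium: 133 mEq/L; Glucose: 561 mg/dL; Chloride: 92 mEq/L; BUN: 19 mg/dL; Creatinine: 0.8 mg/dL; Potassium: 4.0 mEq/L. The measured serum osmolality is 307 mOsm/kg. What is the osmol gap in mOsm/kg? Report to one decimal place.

3.0 mOsm/kg

Calculated osmolality = 2·Na + glucose/18 + BUN/2.8
= 2·133 + 561/18 + 19/2.8
= 266 + 31.17 + 6.79
= 303.96 mOsm/kg ≈ 304.0 mOsm/kg
Osmolar gap = measured − calculated = 307 − 304.0 = 3.0 mOsm/kg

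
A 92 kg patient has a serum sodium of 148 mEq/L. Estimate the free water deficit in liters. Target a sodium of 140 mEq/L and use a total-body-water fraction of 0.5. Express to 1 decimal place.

TBW = 0.5 · 92 = 46 L
Free water deficit = TBW · (Na/140 − 1)
= 46 · (148/140 − 1)
= 46 · 0.0571
= 2.63 L

2.6 L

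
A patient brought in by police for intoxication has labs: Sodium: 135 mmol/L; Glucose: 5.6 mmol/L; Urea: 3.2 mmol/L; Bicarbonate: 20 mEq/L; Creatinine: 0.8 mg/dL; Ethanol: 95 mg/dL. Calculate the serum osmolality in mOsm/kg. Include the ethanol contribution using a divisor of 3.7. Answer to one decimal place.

304.5 mOsm/kg

Calculated osmolality = 2·Na + glucose + urea + ethanol/3.7
= 2·135 + 5.6 + 3.2 + 95/3.7
= 270 + 5.60 + 3.20 + 25.68
= 304.48 mOsm/kg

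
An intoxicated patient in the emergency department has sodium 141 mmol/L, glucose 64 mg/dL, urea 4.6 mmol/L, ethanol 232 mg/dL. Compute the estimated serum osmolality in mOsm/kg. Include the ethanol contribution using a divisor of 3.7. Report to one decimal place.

352.9 mOsm/kg

Calculated osmolality = 2·Na + glucose/18 + urea + ethanol/3.7
= 2·141 + 64/18 + 4.6 + 232/3.7
= 282 + 3.56 + 4.60 + 62.70
= 352.86 mOsm/kg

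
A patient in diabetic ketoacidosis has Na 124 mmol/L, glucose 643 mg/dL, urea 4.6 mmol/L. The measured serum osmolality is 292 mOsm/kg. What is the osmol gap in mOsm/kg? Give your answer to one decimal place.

Calculated osmolality = 2·Na + glucose/18 + urea
= 2·124 + 643/18 + 4.6
= 248 + 35.72 + 4.60
= 288.32 mOsm/kg ≈ 288.3 mOsm/kg
Osmolar gap = measured − calculated = 292 − 288.3 = 3.7 mOsm/kg

3.7 mOsm/kg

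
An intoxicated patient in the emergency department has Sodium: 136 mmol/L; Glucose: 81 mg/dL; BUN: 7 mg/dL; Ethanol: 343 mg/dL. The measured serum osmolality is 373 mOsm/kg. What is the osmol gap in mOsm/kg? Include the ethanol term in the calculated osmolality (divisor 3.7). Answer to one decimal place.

Calculated osmolality = 2·Na + glucose/18 + BUN/2.8 + ethanol/3.7
= 2·136 + 81/18 + 7/2.8 + 343/3.7
= 272 + 4.50 + 2.50 + 92.70
= 371.7 mOsm/kg ≈ 371.7 mOsm/kg
Osmolar gap = measured − calculated = 373 − 371.7 = 1.3 mOsm/kg

1.3 mOsm/kg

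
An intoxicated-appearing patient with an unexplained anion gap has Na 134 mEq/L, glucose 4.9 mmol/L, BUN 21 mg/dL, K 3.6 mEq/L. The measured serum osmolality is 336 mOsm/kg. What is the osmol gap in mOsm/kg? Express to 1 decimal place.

Calculated osmolality = 2·Na + glucose + BUN/2.8
= 2·134 + 4.9 + 21/2.8
= 268 + 4.90 + 7.50
= 280.4 mOsm/kg ≈ 280.4 mOsm/kg
Osmolar gap = measured − calculated = 336 − 280.4 = 55.6 mOsm/kg

55.6 mOsm/kg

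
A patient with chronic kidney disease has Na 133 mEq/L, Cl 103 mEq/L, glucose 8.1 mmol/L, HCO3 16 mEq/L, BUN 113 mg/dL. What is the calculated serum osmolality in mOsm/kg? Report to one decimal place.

314.5 mOsm/kg

Calculated osmolality = 2·Na + glucose + BUN/2.8
= 2·133 + 8.1 + 113/2.8
= 266 + 8.10 + 40.36
= 314.46 mOsm/kg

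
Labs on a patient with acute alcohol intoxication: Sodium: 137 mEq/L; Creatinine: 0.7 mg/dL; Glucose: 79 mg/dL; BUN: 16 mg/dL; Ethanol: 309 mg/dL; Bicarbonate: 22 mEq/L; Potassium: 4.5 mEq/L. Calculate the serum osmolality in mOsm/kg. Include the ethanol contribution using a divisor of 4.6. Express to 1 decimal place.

Calculated osmolality = 2·Na + glucose/18 + BUN/2.8 + ethanol/4.6
= 2·137 + 79/18 + 16/2.8 + 309/4.6
= 274 + 4.39 + 5.71 + 67.17
= 351.27 mOsm/kg

351.3 mOsm/kg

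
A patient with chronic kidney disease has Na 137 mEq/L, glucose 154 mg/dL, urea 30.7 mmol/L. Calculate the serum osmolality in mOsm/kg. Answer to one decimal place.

313.3 mOsm/kg

Calculated osmolality = 2·Na + glucose/18 + urea
= 2·137 + 154/18 + 30.7
= 274 + 8.56 + 30.70
= 313.26 mOsm/kg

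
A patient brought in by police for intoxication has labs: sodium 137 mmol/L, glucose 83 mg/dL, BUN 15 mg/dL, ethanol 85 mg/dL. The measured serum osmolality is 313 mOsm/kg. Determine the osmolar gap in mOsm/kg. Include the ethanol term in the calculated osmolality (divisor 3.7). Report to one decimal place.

Calculated osmolality = 2·Na + glucose/18 + BUN/2.8 + ethanol/3.7
= 2·137 + 83/18 + 15/2.8 + 85/3.7
= 274 + 4.61 + 5.36 + 22.97
= 306.94 mOsm/kg ≈ 306.9 mOsm/kg
Osmolar gap = measured − calculated = 313 − 306.9 = 6.1 mOsm/kg

6.1 mOsm/kg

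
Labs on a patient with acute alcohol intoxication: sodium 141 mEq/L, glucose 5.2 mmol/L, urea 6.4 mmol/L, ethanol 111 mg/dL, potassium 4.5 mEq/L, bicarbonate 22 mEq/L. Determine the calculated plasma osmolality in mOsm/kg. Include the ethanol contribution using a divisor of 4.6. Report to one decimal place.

Calculated osmolality = 2·Na + glucose + urea + ethanol/4.6
= 2·141 + 5.2 + 6.4 + 111/4.6
= 282 + 5.20 + 6.40 + 24.13
= 317.73 mOsm/kg

317.7 mOsm/kg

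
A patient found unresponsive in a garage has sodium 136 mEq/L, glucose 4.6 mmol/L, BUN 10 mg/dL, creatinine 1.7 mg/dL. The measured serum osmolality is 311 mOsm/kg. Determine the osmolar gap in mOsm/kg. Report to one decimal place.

30.8 mOsm/kg

Calculated osmolality = 2·Na + glucose + BUN/2.8
= 2·136 + 4.6 + 10/2.8
= 272 + 4.60 + 3.57
= 280.17 mOsm/kg ≈ 280.2 mOsm/kg
Osmolar gap = measured − calculated = 311 − 280.2 = 30.8 mOsm/kg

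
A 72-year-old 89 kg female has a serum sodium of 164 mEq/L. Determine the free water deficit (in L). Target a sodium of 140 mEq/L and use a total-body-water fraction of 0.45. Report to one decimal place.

TBW = 0.45 · 89 = 40.05 L
Free water deficit = TBW · (Na/140 − 1)
= 40.05 · (164/140 − 1)
= 40.05 · 0.1714
= 6.86 L

6.9 L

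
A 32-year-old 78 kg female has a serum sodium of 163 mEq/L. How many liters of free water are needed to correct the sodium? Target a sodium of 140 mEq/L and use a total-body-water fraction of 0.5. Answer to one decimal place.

TBW = 0.5 · 78 = 39 L
Free water deficit = TBW · (Na/140 − 1)
= 39 · (163/140 − 1)
= 39 · 0.1643
= 6.41 L

6.4 L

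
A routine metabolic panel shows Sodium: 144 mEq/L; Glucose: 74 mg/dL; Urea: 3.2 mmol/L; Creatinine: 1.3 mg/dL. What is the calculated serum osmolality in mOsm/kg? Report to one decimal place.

Calculated osmolality = 2·Na + glucose/18 + urea
= 2·144 + 74/18 + 3.2
= 288 + 4.11 + 3.20
= 295.31 mOsm/kg

295.3 mOsm/kg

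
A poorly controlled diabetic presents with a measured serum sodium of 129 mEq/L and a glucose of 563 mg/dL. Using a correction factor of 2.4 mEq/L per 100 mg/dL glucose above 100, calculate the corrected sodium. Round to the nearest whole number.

140 mEq/L

Corrected Na = measured Na + 2.4 · (glucose − 100)/100
= 129 + 2.4 · (563 − 100)/100
= 129 + 11.1
= 140.1 mEq/L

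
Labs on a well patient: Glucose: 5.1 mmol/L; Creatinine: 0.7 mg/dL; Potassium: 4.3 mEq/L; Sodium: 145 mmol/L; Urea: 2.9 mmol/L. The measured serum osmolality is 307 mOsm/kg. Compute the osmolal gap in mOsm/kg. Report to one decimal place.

9.0 mOsm/kg

Calculated osmolality = 2·Na + glucose + urea
= 2·145 + 5.1 + 2.9
= 290 + 5.10 + 2.90
= 298 mOsm/kg ≈ 298.0 mOsm/kg
Osmolar gap = measured − calculated = 307 − 298.0 = 9.0 mOsm/kg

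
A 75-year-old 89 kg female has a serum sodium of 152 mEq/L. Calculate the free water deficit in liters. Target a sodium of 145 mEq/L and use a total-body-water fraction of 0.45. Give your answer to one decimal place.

1.9 L

TBW = 0.45 · 89 = 40.05 L
Free water deficit = TBW · (Na/145 − 1)
= 40.05 · (152/145 − 1)
= 40.05 · 0.0483
= 1.93 L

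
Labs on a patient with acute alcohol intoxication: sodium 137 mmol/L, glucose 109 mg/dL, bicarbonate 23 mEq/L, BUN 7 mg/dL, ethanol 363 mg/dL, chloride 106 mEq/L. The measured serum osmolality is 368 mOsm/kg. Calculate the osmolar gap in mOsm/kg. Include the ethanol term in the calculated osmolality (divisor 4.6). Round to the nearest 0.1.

6.5 mOsm/kg

Calculated osmolality = 2·Na + glucose/18 + BUN/2.8 + ethanol/4.6
= 2·137 + 109/18 + 7/2.8 + 363/4.6
= 274 + 6.06 + 2.50 + 78.91
= 361.47 mOsm/kg ≈ 361.5 mOsm/kg
Osmolar gap = measured − calculated = 368 − 361.5 = 6.5 mOsm/kg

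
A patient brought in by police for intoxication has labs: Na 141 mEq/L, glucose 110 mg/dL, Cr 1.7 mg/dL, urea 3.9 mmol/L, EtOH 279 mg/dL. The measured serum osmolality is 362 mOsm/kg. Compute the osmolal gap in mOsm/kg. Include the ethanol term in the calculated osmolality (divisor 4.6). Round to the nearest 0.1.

9.3 mOsm/kg

Calculated osmolality = 2·Na + glucose/18 + urea + ethanol/4.6
= 2·141 + 110/18 + 3.9 + 279/4.6
= 282 + 6.11 + 3.90 + 60.65
= 352.66 mOsm/kg ≈ 352.7 mOsm/kg
Osmolar gap = measured − calculated = 362 − 352.7 = 9.3 mOsm/kg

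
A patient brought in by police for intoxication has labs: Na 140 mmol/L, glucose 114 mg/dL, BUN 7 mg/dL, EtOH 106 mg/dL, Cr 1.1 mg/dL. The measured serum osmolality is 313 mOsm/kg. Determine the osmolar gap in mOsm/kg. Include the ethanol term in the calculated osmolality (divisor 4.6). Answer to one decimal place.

1.1 mOsm/kg

Calculated osmolality = 2·Na + glucose/18 + BUN/2.8 + ethanol/4.6
= 2·140 + 114/18 + 7/2.8 + 106/4.6
= 280 + 6.33 + 2.50 + 23.04
= 311.87 mOsm/kg ≈ 311.9 mOsm/kg
Osmolar gap = measured − calculated = 313 − 311.9 = 1.1 mOsm/kg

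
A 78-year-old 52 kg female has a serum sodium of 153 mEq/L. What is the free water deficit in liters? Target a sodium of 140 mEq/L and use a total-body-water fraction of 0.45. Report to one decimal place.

TBW = 0.45 · 52 = 23.4 L
Free water deficit = TBW · (Na/140 − 1)
= 23.4 · (153/140 − 1)
= 23.4 · 0.0929
= 2.17 L

2.2 L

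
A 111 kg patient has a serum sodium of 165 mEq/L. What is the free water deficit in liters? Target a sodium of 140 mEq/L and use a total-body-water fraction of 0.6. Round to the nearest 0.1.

TBW = 0.6 · 111 = 66.6 L
Free water deficit = TBW · (Na/140 − 1)
= 66.6 · (165/140 − 1)
= 66.6 · 0.1786
= 11.89 L

11.9 L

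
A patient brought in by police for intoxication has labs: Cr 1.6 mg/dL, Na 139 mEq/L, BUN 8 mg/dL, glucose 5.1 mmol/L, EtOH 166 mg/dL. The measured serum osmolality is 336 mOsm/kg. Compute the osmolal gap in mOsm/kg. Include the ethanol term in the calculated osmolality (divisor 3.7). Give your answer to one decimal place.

Calculated osmolality = 2·Na + glucose + BUN/2.8 + ethanol/3.7
= 2·139 + 5.1 + 8/2.8 + 166/3.7
= 278 + 5.10 + 2.86 + 44.86
= 330.82 mOsm/kg ≈ 330.8 mOsm/kg
Osmolar gap = measured − calculated = 336 − 330.8 = 5.2 mOsm/kg

5.2 mOsm/kg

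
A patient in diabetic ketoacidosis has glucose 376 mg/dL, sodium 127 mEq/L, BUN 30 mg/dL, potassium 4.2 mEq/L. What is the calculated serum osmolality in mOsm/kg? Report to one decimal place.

285.6 mOsm/kg

Calculated osmolality = 2·Na + glucose/18 + BUN/2.8
= 2·127 + 376/18 + 30/2.8
= 254 + 20.89 + 10.71
= 285.6 mOsm/kg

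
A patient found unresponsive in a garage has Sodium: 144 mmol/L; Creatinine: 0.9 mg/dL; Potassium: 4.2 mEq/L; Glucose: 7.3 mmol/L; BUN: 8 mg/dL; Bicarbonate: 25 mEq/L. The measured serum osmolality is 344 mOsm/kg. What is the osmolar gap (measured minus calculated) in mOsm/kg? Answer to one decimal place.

45.8 mOsm/kg

Calculated osmolality = 2·Na + glucose + BUN/2.8
= 2·144 + 7.3 + 8/2.8
= 288 + 7.30 + 2.86
= 298.16 mOsm/kg ≈ 298.2 mOsm/kg
Osmolar gap = measured − calculated = 344 − 298.2 = 45.8 mOsm/kg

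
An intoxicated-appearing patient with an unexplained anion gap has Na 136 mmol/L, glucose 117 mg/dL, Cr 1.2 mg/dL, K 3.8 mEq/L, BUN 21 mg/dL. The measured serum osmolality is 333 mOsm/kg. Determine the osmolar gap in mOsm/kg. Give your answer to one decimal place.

Calculated osmolality = 2·Na + glucose/18 + BUN/2.8
= 2·136 + 117/18 + 21/2.8
= 272 + 6.50 + 7.50
= 286 mOsm/kg ≈ 286.0 mOsm/kg
Osmolar gap = measured − calculated = 333 − 286.0 = 47.0 mOsm/kg

47.0 mOsm/kg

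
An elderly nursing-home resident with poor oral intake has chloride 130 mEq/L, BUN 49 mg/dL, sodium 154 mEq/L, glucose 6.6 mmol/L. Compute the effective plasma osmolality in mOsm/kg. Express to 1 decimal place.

Effective osmolality excludes urea (freely permeant across cell membranes):
2·Na + glucose
= 2·154 + 6.6
= 308 + 6.6
= 314.6 mOsm/kg

314.6 mOsm/kg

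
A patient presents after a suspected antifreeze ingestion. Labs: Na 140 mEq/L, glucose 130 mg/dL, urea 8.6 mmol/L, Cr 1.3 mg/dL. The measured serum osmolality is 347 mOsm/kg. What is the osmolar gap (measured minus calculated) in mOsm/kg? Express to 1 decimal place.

51.2 mOsm/kg

Calculated osmolality = 2·Na + glucose/18 + urea
= 2·140 + 130/18 + 8.6
= 280 + 7.22 + 8.60
= 295.82 mOsm/kg ≈ 295.8 mOsm/kg
Osmolar gap = measured − calculated = 347 − 295.8 = 51.2 mOsm/kg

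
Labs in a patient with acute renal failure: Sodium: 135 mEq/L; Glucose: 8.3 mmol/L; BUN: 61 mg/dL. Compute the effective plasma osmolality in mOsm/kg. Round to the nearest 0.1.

Effective osmolality excludes urea (freely permeant across cell membranes):
2·Na + glucose
= 2·135 + 8.3
= 270 + 8.3
= 278.3 mOsm/kg

278.3 mOsm/kg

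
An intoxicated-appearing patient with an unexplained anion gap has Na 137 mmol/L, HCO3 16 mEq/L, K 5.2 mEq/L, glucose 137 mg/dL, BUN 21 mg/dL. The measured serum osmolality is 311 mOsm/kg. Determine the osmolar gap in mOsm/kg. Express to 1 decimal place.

Calculated osmolality = 2·Na + glucose/18 + BUN/2.8
= 2·137 + 137/18 + 21/2.8
= 274 + 7.61 + 7.50
= 289.11 mOsm/kg ≈ 289.1 mOsm/kg
Osmolar gap = measured − calculated = 311 − 289.1 = 21.9 mOsm/kg

21.9 mOsm/kg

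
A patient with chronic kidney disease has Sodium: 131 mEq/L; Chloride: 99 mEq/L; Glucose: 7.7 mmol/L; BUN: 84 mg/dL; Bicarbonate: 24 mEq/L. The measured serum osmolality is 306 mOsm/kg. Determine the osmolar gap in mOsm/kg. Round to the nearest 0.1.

6.3 mOsm/kg

Calculated osmolality = 2·Na + glucose + BUN/2.8
= 2·131 + 7.7 + 84/2.8
= 262 + 7.70 + 30
= 299.7 mOsm/kg ≈ 299.7 mOsm/kg
Osmolar gap = measured − calculated = 306 − 299.7 = 6.3 mOsm/kg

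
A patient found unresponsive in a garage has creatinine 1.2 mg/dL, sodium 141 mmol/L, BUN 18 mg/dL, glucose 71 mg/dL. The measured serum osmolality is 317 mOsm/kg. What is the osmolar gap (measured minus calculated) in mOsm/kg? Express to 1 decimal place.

Calculated osmolality = 2·Na + glucose/18 + BUN/2.8
= 2·141 + 71/18 + 18/2.8
= 282 + 3.94 + 6.43
= 292.37 mOsm/kg ≈ 292.4 mOsm/kg
Osmolar gap = measured − calculated = 317 − 292.4 = 24.6 mOsm/kg

24.6 mOsm/kg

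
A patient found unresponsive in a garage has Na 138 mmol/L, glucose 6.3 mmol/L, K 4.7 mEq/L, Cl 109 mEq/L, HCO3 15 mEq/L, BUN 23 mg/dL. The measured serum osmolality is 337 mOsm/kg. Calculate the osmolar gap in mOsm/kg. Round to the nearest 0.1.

46.5 mOsm/kg

Calculated osmolality = 2·Na + glucose + BUN/2.8
= 2·138 + 6.3 + 23/2.8
= 276 + 6.30 + 8.21
= 290.51 mOsm/kg ≈ 290.5 mOsm/kg
Osmolar gap = measured − calculated = 337 − 290.5 = 46.5 mOsm/kg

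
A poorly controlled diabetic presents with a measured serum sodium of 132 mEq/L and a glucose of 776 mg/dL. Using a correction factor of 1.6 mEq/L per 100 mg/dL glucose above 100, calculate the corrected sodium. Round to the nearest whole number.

143 mEq/L

Corrected Na = measured Na + 1.6 · (glucose − 100)/100
= 132 + 1.6 · (776 − 100)/100
= 132 + 10.8
= 142.8 mEq/L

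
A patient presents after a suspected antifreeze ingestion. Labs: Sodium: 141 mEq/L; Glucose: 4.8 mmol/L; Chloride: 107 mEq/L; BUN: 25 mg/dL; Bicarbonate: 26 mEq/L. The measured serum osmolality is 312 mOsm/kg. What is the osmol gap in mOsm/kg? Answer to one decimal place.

Calculated osmolality = 2·Na + glucose + BUN/2.8
= 2·141 + 4.8 + 25/2.8
= 282 + 4.80 + 8.93
= 295.73 mOsm/kg ≈ 295.7 mOsm/kg
Osmolar gap = measured − calculated = 312 − 295.7 = 16.3 mOsm/kg

16.3 mOsm/kg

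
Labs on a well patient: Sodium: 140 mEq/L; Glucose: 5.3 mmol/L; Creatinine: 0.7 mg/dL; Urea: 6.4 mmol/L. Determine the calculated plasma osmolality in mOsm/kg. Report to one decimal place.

Calculated osmolality = 2·Na + glucose + urea
= 2·140 + 5.3 + 6.4
= 280 + 5.30 + 6.40
= 291.7 mOsm/kg

291.7 mOsm/kg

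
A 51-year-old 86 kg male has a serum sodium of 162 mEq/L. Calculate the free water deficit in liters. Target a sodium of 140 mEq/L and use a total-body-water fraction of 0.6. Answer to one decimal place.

TBW = 0.6 · 86 = 51.6 L
Free water deficit = TBW · (Na/140 − 1)
= 51.6 · (162/140 − 1)
= 51.6 · 0.1571
= 8.11 L

8.1 L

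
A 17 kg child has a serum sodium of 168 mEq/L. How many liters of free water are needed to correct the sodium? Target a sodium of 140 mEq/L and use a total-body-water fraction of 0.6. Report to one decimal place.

2.0 L

TBW = 0.6 · 17 = 10.2 L
Free water deficit = TBW · (Na/140 − 1)
= 10.2 · (168/140 − 1)
= 10.2 · 0.2
= 2.04 L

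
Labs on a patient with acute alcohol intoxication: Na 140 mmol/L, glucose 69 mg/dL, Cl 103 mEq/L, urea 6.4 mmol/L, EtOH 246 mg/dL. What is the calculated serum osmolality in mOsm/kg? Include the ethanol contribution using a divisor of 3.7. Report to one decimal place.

Calculated osmolality = 2·Na + glucose/18 + urea + ethanol/3.7
= 2·140 + 69/18 + 6.4 + 246/3.7
= 280 + 3.83 + 6.40 + 66.49
= 356.72 mOsm/kg

356.7 mOsm/kg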